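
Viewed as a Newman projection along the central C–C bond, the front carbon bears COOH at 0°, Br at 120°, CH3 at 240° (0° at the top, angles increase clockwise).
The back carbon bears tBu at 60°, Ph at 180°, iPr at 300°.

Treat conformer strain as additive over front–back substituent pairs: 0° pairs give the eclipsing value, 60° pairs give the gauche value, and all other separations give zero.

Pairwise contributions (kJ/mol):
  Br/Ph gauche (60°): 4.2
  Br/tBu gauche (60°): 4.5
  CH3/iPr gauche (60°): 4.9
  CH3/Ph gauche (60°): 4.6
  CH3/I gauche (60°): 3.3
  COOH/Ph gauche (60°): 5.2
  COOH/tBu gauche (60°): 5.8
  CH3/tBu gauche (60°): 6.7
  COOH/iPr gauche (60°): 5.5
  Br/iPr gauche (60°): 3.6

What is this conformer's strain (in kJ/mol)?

29.5 kJ/mol

This conformer is staggered. COOH at 0° is gauche with tBu at 60° (5.8); COOH at 0° is gauche with iPr at 300° (5.5); Br at 120° is gauche with tBu at 60° (4.5); Br at 120° is gauche with Ph at 180° (4.2); CH3 at 240° is gauche with Ph at 180° (4.6); CH3 at 240° is gauche with iPr at 300° (4.9). Total 29.5 kJ/mol.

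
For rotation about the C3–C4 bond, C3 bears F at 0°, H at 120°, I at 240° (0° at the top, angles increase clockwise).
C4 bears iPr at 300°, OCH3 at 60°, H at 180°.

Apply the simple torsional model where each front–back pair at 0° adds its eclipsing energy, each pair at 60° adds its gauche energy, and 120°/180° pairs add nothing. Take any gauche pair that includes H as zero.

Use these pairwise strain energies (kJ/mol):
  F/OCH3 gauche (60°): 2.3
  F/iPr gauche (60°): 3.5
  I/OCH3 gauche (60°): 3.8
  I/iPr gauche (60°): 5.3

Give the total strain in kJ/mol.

11.1 kJ/mol

This conformer is staggered. F at 0° is gauche with iPr at 300° (3.5); F at 0° is gauche with OCH3 at 60° (2.3); I at 240° is gauche with iPr at 300° (5.3). Total 11.1 kJ/mol.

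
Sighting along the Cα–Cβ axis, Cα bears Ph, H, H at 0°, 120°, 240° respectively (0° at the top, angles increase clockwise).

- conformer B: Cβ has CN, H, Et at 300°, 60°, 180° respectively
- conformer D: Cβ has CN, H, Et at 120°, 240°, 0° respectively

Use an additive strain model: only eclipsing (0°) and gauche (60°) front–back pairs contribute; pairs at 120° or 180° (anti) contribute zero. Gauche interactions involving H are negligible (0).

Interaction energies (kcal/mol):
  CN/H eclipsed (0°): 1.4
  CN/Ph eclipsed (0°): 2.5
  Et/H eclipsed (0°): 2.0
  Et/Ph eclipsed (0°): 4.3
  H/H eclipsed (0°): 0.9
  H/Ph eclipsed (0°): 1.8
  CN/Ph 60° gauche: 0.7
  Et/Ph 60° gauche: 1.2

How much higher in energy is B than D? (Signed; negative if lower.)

-5.9 kcal/mol

B is staggered. Ph at 0° is gauche with CN at 300° (0.7). Total 0.7 kcal/mol.
D is eclipsed. Ph at 0° is eclipsed with Et at 0° (4.3); H at 120° is eclipsed with CN at 120° (1.4); H at 240° is eclipsed with H at 240° (0.9). Total 6.6 kcal/mol.
E(B) − E(D) = 0.7 − 6.6 = -5.9 kcal/mol.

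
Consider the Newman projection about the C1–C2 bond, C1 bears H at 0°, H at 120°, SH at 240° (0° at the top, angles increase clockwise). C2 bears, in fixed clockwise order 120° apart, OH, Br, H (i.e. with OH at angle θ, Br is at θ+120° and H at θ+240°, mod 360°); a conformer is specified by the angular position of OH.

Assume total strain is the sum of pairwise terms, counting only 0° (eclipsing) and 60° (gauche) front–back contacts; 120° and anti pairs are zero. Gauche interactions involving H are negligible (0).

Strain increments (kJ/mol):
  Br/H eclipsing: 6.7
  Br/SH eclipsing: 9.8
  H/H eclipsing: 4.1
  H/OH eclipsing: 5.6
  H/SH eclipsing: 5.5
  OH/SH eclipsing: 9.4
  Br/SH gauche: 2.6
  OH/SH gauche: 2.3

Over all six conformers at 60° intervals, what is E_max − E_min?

17.9 kJ/mol

OH at 0° is eclipsed. H at 0° is eclipsed with OH at 0° (5.6); H at 120° is eclipsed with Br at 120° (6.7); SH at 240° is eclipsed with H at 240° (5.5). Total 17.8 kJ/mol.
OH at 60° is staggered. SH at 240° is gauche with Br at 180° (2.6). Total 2.6 kJ/mol.
OH at 120° is eclipsed. H at 0° is eclipsed with H at 0° (4.1); H at 120° is eclipsed with OH at 120° (5.6); SH at 240° is eclipsed with Br at 240° (9.8). Total 19.5 kJ/mol.
OH at 180° is staggered. SH at 240° is gauche with OH at 180° (2.3); SH at 240° is gauche with Br at 300° (2.6). Total 4.9 kJ/mol.
OH at 240° is eclipsed. H at 0° is eclipsed with Br at 0° (6.7); H at 120° is eclipsed with H at 120° (4.1); SH at 240° is eclipsed with OH at 240° (9.4). Total 20.2 kJ/mol.
OH at 300° is staggered. SH at 240° is gauche with OH at 300° (2.3). Total 2.3 kJ/mol.
Max at 240° (20.2 kJ/mol), min at 300° (2.3 kJ/mol); barrier = 17.9 kJ/mol.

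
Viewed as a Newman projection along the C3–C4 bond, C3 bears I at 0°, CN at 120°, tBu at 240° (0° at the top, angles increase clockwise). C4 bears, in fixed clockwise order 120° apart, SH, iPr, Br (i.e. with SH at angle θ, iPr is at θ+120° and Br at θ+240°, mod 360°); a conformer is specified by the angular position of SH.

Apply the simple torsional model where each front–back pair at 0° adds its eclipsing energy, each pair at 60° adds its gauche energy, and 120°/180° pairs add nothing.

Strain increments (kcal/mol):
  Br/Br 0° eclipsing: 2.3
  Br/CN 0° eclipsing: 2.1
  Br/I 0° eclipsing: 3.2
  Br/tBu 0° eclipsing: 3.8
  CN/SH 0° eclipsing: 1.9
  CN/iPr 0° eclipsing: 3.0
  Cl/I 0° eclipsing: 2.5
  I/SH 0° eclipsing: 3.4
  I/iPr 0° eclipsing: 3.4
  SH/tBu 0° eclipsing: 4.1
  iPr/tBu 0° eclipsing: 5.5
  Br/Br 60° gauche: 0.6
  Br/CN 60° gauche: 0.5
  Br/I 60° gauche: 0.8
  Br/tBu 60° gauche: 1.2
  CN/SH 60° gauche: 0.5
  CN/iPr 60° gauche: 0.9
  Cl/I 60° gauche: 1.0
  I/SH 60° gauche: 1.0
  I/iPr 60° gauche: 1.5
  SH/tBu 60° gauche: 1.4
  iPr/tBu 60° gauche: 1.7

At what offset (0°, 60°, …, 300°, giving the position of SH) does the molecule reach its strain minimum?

SH at 0° (eclipsed): I(0°)/SH(0°) eclipsed 3.4; CN(120°)/iPr(120°) eclipsed 3.0; tBu(240°)/Br(240°) eclipsed 3.8 → 10.2 kcal/mol.
SH at 60° (staggered): I(0°)/SH(60°) gauche 1.0; I(0°)/Br(300°) gauche 0.8; CN(120°)/SH(60°) gauche 0.5; CN(120°)/iPr(180°) gauche 0.9; tBu(240°)/iPr(180°) gauche 1.7; tBu(240°)/Br(300°) gauche 1.2 → 6.1 kcal/mol.
SH at 120° (eclipsed): I(0°)/Br(0°) eclipsed 3.2; CN(120°)/SH(120°) eclipsed 1.9; tBu(240°)/iPr(240°) eclipsed 5.5 → 10.6 kcal/mol.
SH at 180° (staggered): I(0°)/iPr(300°) gauche 1.5; I(0°)/Br(60°) gauche 0.8; CN(120°)/SH(180°) gauche 0.5; CN(120°)/Br(60°) gauche 0.5; tBu(240°)/SH(180°) gauche 1.4; tBu(240°)/iPr(300°) gauche 1.7 → 6.4 kcal/mol.
SH at 240° (eclipsed): I(0°)/iPr(0°) eclipsed 3.4; CN(120°)/Br(120°) eclipsed 2.1; tBu(240°)/SH(240°) eclipsed 4.1 → 9.6 kcal/mol.
SH at 300° (staggered): I(0°)/SH(300°) gauche 1.0; I(0°)/iPr(60°) gauche 1.5; CN(120°)/iPr(60°) gauche 0.9; CN(120°)/Br(180°) gauche 0.5; tBu(240°)/SH(300°) gauche 1.4; tBu(240°)/Br(180°) gauche 1.2 → 6.5 kcal/mol.
The minimum (6.1 kcal/mol) occurs with SH at 60°.

60°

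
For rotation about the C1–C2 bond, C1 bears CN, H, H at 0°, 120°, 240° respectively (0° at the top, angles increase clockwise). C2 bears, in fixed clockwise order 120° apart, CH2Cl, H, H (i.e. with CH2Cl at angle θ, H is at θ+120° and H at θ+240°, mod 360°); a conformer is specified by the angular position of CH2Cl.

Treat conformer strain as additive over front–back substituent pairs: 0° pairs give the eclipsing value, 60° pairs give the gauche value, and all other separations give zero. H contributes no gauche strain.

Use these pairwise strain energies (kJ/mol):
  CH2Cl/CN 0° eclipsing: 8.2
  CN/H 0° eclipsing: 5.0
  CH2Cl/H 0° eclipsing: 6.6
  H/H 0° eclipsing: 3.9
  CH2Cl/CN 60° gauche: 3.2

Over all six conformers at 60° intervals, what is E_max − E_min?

16.0 kJ/mol

CH2Cl at 0° (eclipsed): CN–CH2Cl eclipsed, H–H eclipsed, H–H eclipsed; 8.2 + 3.9 + 3.9 = 16.0 kJ/mol.
CH2Cl at 60° (staggered): CN–CH2Cl gauche; 3.2 = 3.2 kJ/mol.
CH2Cl at 120° (eclipsed): CN–H eclipsed, H–CH2Cl eclipsed, H–H eclipsed; 5.0 + 6.6 + 3.9 = 15.5 kJ/mol.
CH2Cl at 180° (staggered): no non-H gauche contacts → 0.0 kJ/mol.
CH2Cl at 240° (eclipsed): CN–H eclipsed, H–H eclipsed, H–CH2Cl eclipsed; 5.0 + 3.9 + 6.6 = 15.5 kJ/mol.
CH2Cl at 300° (staggered): CN–CH2Cl gauche; 3.2 = 3.2 kJ/mol.
Max at 0° (16.0 kJ/mol), min at 180° (0.0 kJ/mol); barrier = 16.0 kJ/mol.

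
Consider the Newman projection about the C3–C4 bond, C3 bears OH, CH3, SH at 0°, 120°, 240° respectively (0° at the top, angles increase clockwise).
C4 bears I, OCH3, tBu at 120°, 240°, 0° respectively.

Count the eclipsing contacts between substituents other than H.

Non-H eclipsing pairs: OH(0°)/tBu(0°); CH3(120°)/I(120°); SH(240°)/OCH3(240°) — 3 interactions.

3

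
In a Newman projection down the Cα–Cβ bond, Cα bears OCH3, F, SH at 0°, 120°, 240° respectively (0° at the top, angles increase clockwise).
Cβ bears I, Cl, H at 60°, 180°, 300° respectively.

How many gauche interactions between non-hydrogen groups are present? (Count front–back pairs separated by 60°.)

Non-H gauche pairs: OCH3(0°)/I(60°); F(120°)/I(60°); F(120°)/Cl(180°); SH(240°)/Cl(180°) — 4 interactions.

4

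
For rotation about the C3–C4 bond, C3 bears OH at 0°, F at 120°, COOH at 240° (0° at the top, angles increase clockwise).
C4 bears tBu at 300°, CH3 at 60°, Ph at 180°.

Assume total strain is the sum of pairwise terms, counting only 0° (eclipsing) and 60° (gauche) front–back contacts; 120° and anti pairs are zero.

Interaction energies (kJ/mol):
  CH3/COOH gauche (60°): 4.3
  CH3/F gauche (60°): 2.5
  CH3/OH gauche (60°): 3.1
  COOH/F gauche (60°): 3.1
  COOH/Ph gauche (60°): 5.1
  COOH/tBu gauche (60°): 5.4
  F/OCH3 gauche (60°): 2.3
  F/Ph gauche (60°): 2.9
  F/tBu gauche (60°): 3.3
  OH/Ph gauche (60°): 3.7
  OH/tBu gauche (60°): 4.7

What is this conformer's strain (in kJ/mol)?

23.7 kJ/mol

This conformer (staggered): OH–tBu gauche, OH–CH3 gauche, F–CH3 gauche, F–Ph gauche, COOH–tBu gauche, COOH–Ph gauche; 4.7 + 3.1 + 2.5 + 2.9 + 5.4 + 5.1 = 23.7 kJ/mol.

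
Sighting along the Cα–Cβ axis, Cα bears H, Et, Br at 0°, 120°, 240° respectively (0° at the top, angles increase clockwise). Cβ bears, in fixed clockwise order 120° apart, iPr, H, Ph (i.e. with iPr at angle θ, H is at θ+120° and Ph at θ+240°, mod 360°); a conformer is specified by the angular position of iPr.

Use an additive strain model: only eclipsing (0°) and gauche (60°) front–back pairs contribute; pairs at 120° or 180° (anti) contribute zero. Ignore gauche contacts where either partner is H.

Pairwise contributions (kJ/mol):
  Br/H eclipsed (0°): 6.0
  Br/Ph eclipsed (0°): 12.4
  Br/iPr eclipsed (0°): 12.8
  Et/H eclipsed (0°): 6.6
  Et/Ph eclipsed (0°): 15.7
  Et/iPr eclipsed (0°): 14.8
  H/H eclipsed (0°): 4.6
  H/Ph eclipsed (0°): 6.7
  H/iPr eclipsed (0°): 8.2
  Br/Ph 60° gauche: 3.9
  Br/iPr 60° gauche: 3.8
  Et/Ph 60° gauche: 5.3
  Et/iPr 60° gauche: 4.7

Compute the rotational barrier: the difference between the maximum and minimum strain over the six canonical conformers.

24.5 kJ/mol

iPr at 0° is eclipsed. H at 0° is eclipsed with iPr at 0° (8.2); Et at 120° is eclipsed with H at 120° (6.6); Br at 240° is eclipsed with Ph at 240° (12.4). Total 27.2 kJ/mol.
iPr at 60° is staggered. Et at 120° is gauche with iPr at 60° (4.7); Br at 240° is gauche with Ph at 300° (3.9). Total 8.6 kJ/mol.
iPr at 120° is eclipsed. H at 0° is eclipsed with Ph at 0° (6.7); Et at 120° is eclipsed with iPr at 120° (14.8); Br at 240° is eclipsed with H at 240° (6.0). Total 27.5 kJ/mol.
iPr at 180° is staggered. Et at 120° is gauche with iPr at 180° (4.7); Et at 120° is gauche with Ph at 60° (5.3); Br at 240° is gauche with iPr at 180° (3.8). Total 13.8 kJ/mol.
iPr at 240° is eclipsed. H at 0° is eclipsed with H at 0° (4.6); Et at 120° is eclipsed with Ph at 120° (15.7); Br at 240° is eclipsed with iPr at 240° (12.8). Total 33.1 kJ/mol.
iPr at 300° is staggered. Et at 120° is gauche with Ph at 180° (5.3); Br at 240° is gauche with iPr at 300° (3.8); Br at 240° is gauche with Ph at 180° (3.9). Total 13.0 kJ/mol.
Max at 240° (33.1 kJ/mol), min at 60° (8.6 kJ/mol); barrier = 24.5 kJ/mol.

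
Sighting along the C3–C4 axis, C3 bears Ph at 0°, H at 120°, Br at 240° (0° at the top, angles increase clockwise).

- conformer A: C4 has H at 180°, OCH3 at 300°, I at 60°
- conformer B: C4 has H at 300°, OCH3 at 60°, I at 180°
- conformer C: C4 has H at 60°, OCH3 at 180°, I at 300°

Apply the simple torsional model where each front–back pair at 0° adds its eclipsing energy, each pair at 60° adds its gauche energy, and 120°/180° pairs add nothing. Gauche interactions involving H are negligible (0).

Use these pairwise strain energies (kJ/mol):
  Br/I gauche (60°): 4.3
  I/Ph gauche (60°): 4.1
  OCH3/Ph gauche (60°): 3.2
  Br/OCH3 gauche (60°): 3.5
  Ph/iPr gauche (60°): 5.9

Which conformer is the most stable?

B

A is staggered. Ph at 0° is gauche with OCH3 at 300° (3.2); Ph at 0° is gauche with I at 60° (4.1); Br at 240° is gauche with OCH3 at 300° (3.5). Total 10.8 kJ/mol.
B is staggered. Ph at 0° is gauche with OCH3 at 60° (3.2); Br at 240° is gauche with I at 180° (4.3). Total 7.5 kJ/mol.
C is staggered. Ph at 0° is gauche with I at 300° (4.1); Br at 240° is gauche with OCH3 at 180° (3.5); Br at 240° is gauche with I at 300° (4.3). Total 11.9 kJ/mol.
B has the lowest total (7.5 kJ/mol).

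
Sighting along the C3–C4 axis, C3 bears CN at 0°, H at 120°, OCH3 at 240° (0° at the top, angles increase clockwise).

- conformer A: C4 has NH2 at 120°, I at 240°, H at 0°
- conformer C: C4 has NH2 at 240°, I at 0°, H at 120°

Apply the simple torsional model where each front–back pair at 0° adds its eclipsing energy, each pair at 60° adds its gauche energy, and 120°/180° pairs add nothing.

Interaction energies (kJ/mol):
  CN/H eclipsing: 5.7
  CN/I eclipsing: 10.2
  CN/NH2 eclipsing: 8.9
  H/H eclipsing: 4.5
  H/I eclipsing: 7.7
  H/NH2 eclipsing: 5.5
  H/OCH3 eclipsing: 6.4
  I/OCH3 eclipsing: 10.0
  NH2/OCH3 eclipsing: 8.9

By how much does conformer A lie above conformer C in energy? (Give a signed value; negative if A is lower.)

A (eclipsed): CN–H eclipsed, H–NH2 eclipsed, OCH3–I eclipsed; 5.7 + 5.5 + 10.0 = 21.2 kJ/mol.
C (eclipsed): CN–I eclipsed, H–H eclipsed, OCH3–NH2 eclipsed; 10.2 + 4.5 + 8.9 = 23.6 kJ/mol.
E(A) − E(C) = 21.2 − 23.6 = -2.4 kJ/mol.

-2.4 kJ/mol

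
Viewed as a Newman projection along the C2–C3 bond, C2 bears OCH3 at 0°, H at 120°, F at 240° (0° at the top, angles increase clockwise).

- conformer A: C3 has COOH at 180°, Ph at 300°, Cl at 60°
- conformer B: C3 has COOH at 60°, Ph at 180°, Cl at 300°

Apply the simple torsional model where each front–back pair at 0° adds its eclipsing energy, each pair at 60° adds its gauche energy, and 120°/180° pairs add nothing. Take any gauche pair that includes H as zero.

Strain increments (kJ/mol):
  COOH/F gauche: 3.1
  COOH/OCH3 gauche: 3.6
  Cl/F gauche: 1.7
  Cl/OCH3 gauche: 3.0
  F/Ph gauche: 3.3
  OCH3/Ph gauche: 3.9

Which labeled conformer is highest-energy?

A

A (staggered): OCH3–Ph gauche, OCH3–Cl gauche, F–COOH gauche, F–Ph gauche; 3.9 + 3.0 + 3.1 + 3.3 = 13.3 kJ/mol.
B (staggered): OCH3–COOH gauche, OCH3–Cl gauche, F–Ph gauche, F–Cl gauche; 3.6 + 3.0 + 3.3 + 1.7 = 11.6 kJ/mol.
A has the highest total (13.3 kJ/mol).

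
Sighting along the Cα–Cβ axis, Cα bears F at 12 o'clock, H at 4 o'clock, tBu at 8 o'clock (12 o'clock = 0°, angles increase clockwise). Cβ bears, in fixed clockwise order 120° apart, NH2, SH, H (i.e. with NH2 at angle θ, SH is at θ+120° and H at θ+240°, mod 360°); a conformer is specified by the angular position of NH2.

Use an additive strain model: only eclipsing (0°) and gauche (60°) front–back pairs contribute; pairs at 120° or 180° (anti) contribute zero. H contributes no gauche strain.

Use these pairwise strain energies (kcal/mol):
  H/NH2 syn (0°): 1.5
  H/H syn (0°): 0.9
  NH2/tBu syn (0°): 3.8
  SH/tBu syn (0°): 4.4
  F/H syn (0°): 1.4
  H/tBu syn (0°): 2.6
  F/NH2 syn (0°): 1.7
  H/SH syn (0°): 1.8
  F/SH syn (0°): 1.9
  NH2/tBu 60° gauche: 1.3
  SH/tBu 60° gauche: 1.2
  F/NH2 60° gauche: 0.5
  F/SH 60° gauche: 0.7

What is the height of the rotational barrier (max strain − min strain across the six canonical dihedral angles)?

NH2 at 0° (eclipsed): F–NH2 eclipsed, H–SH eclipsed, tBu–H eclipsed; 1.7 + 1.8 + 2.6 = 6.1 kcal/mol.
NH2 at 60° (staggered): F–NH2 gauche, tBu–SH gauche; 0.5 + 1.2 = 1.7 kcal/mol.
NH2 at 120° (eclipsed): F–H eclipsed, H–NH2 eclipsed, tBu–SH eclipsed; 1.4 + 1.5 + 4.4 = 7.3 kcal/mol.
NH2 at 180° (staggered): F–SH gauche, tBu–NH2 gauche, tBu–SH gauche; 0.7 + 1.3 + 1.2 = 3.2 kcal/mol.
NH2 at 240° (eclipsed): F–SH eclipsed, H–H eclipsed, tBu–NH2 eclipsed; 1.9 + 0.9 + 3.8 = 6.6 kcal/mol.
NH2 at 300° (staggered): F–NH2 gauche, F–SH gauche, tBu–NH2 gauche; 0.5 + 0.7 + 1.3 = 2.5 kcal/mol.
Max at 120° (7.3 kcal/mol), min at 60° (1.7 kcal/mol); barrier = 5.6 kcal/mol.

5.6 kcal/mol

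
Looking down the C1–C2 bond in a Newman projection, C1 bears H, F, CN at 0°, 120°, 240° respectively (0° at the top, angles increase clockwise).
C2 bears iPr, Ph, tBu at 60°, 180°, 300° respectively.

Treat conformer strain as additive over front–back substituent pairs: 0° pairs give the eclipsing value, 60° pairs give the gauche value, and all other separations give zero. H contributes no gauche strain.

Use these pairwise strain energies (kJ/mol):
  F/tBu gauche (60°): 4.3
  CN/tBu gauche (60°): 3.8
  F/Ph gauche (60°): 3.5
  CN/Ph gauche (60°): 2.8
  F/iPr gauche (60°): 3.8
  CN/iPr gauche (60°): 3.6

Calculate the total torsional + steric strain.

This conformer is staggered. F at 120° is gauche with iPr at 60° (3.8); F at 120° is gauche with Ph at 180° (3.5); CN at 240° is gauche with Ph at 180° (2.8); CN at 240° is gauche with tBu at 300° (3.8). Total 13.9 kJ/mol.

13.9 kJ/mol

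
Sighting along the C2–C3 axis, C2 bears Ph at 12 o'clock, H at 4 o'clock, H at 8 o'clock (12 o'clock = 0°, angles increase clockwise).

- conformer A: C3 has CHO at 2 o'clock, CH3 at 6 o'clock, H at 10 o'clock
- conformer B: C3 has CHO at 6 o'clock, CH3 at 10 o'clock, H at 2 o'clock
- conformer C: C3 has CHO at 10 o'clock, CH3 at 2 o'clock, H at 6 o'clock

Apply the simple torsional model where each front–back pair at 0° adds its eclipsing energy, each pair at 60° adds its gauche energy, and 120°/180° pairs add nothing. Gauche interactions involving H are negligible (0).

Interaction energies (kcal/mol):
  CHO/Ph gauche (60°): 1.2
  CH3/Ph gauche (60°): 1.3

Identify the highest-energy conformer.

C

A (staggered): Ph(0°)/CHO(60°) gauche 1.2 → 1.2 kcal/mol.
B (staggered): Ph(0°)/CH3(300°) gauche 1.3 → 1.3 kcal/mol.
C (staggered): Ph(0°)/CHO(300°) gauche 1.2; Ph(0°)/CH3(60°) gauche 1.3 → 2.5 kcal/mol.
C has the highest total (2.5 kcal/mol).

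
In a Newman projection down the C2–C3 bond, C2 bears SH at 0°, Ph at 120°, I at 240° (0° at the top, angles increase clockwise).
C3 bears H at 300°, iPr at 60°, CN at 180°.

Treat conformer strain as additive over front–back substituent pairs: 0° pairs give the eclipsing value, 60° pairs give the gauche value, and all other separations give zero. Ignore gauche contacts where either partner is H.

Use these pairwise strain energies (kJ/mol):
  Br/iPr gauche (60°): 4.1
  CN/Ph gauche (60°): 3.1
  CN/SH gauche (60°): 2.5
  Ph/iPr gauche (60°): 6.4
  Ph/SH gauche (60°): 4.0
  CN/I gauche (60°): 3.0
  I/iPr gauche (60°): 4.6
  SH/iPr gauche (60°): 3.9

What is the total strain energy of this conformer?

This conformer (staggered): SH(0°)/iPr(60°) gauche 3.9; Ph(120°)/iPr(60°) gauche 6.4; Ph(120°)/CN(180°) gauche 3.1; I(240°)/CN(180°) gauche 3.0 → 16.4 kJ/mol.

16.4 kJ/mol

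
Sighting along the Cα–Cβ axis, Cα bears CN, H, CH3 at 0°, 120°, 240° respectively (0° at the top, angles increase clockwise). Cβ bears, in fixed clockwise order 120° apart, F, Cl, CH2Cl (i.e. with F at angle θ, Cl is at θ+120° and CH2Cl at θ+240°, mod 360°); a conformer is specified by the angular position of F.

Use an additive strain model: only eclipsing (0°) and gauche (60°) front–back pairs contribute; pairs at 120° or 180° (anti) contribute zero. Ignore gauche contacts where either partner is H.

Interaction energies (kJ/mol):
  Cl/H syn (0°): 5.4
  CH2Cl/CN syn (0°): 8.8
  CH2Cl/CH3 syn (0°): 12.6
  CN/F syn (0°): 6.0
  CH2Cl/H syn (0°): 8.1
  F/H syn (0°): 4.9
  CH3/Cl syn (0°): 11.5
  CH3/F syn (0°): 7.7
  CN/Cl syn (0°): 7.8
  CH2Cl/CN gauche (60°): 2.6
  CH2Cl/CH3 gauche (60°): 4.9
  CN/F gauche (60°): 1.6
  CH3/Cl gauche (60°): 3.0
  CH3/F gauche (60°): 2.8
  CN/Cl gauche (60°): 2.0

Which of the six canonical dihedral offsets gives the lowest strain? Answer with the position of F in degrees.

F at 0° is eclipsed. CN at 0° is eclipsed with F at 0° (6.0); H at 120° is eclipsed with Cl at 120° (5.4); CH3 at 240° is eclipsed with CH2Cl at 240° (12.6). Total 24.0 kJ/mol.
F at 60° is staggered. CN at 0° is gauche with F at 60° (1.6); CN at 0° is gauche with CH2Cl at 300° (2.6); CH3 at 240° is gauche with Cl at 180° (3.0); CH3 at 240° is gauche with CH2Cl at 300° (4.9). Total 12.1 kJ/mol.
F at 120° is eclipsed. CN at 0° is eclipsed with CH2Cl at 0° (8.8); H at 120° is eclipsed with F at 120° (4.9); CH3 at 240° is eclipsed with Cl at 240° (11.5). Total 25.2 kJ/mol.
F at 180° is staggered. CN at 0° is gauche with Cl at 300° (2.0); CN at 0° is gauche with CH2Cl at 60° (2.6); CH3 at 240° is gauche with F at 180° (2.8); CH3 at 240° is gauche with Cl at 300° (3.0). Total 10.4 kJ/mol.
F at 240° is eclipsed. CN at 0° is eclipsed with Cl at 0° (7.8); H at 120° is eclipsed with CH2Cl at 120° (8.1); CH3 at 240° is eclipsed with F at 240° (7.7). Total 23.6 kJ/mol.
F at 300° is staggered. CN at 0° is gauche with F at 300° (1.6); CN at 0° is gauche with Cl at 60° (2.0); CH3 at 240° is gauche with F at 300° (2.8); CH3 at 240° is gauche with CH2Cl at 180° (4.9). Total 11.3 kJ/mol.
The minimum (10.4 kJ/mol) occurs with F at 180°.

180°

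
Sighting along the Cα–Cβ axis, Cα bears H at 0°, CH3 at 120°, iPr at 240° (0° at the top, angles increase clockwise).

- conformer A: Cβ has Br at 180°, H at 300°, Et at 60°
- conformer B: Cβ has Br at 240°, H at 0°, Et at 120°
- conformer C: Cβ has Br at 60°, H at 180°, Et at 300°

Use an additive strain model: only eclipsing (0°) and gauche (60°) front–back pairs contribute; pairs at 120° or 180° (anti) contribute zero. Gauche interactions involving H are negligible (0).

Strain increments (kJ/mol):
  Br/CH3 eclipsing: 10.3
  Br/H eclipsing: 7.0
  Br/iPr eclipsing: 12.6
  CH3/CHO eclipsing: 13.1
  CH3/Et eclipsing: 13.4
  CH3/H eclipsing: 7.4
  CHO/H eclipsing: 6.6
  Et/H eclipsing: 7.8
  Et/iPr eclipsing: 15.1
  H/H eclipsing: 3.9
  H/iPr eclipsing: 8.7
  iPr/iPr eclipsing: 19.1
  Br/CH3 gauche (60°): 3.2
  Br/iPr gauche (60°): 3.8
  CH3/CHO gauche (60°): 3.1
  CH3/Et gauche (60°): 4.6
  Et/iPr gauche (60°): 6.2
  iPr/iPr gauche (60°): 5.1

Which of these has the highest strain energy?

A (staggered): CH3–Br gauche, CH3–Et gauche, iPr–Br gauche; 3.2 + 4.6 + 3.8 = 11.6 kJ/mol.
B (eclipsed): H–H eclipsed, CH3–Et eclipsed, iPr–Br eclipsed; 3.9 + 13.4 + 12.6 = 29.9 kJ/mol.
C (staggered): CH3–Br gauche, iPr–Et gauche; 3.2 + 6.2 = 9.4 kJ/mol.
B has the highest total (29.9 kJ/mol).

B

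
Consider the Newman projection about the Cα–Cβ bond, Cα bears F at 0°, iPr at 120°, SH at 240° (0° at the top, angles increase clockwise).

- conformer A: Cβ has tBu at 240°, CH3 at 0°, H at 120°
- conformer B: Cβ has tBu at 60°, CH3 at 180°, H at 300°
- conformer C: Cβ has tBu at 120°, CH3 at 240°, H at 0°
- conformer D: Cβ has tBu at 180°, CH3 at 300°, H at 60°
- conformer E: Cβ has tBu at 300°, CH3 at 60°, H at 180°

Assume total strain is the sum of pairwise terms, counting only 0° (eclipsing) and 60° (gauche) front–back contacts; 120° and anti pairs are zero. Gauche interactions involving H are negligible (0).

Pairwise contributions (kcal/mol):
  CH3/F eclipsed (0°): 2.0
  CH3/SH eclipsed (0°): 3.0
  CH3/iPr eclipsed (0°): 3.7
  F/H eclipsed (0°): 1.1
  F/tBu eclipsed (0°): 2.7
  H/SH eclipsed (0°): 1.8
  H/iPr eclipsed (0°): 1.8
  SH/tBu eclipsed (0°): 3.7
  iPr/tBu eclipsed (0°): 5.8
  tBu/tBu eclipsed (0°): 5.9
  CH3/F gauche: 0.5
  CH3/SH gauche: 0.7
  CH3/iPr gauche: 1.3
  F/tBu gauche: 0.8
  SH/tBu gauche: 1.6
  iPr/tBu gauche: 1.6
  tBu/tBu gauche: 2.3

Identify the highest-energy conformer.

A (eclipsed): F–CH3 eclipsed, iPr–H eclipsed, SH–tBu eclipsed; 2.0 + 1.8 + 3.7 = 7.5 kcal/mol.
B (staggered): F–tBu gauche, iPr–tBu gauche, iPr–CH3 gauche, SH–CH3 gauche; 0.8 + 1.6 + 1.3 + 0.7 = 4.4 kcal/mol.
C (eclipsed): F–H eclipsed, iPr–tBu eclipsed, SH–CH3 eclipsed; 1.1 + 5.8 + 3.0 = 9.9 kcal/mol.
D (staggered): F–CH3 gauche, iPr–tBu gauche, SH–tBu gauche, SH–CH3 gauche; 0.5 + 1.6 + 1.6 + 0.7 = 4.4 kcal/mol.
E (staggered): F–tBu gauche, F–CH3 gauche, iPr–CH3 gauche, SH–tBu gauche; 0.8 + 0.5 + 1.3 + 1.6 = 4.2 kcal/mol.
C has the highest total (9.9 kcal/mol).

C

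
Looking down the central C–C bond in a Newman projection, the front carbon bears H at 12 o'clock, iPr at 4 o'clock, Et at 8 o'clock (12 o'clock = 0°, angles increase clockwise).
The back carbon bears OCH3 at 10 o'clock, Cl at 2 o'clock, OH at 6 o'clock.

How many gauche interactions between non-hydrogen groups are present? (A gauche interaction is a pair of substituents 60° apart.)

Non-H gauche pairs: iPr(120°)/Cl(60°); iPr(120°)/OH(180°); Et(240°)/OCH3(300°); Et(240°)/OH(180°) — 4 interactions.

4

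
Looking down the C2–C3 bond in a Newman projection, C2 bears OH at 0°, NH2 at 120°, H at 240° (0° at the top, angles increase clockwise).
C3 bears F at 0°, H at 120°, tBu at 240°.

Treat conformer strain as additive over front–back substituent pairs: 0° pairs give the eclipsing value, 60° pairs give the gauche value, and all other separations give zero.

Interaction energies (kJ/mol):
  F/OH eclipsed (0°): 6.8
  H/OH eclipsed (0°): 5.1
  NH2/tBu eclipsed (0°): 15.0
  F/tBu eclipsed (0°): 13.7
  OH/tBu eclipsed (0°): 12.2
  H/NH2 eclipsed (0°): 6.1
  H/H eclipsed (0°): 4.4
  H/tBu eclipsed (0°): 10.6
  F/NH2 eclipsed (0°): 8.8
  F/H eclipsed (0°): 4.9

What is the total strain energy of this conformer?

23.5 kJ/mol

This conformer (eclipsed): OH–F eclipsed, NH2–H eclipsed, H–tBu eclipsed; 6.8 + 6.1 + 10.6 = 23.5 kJ/mol.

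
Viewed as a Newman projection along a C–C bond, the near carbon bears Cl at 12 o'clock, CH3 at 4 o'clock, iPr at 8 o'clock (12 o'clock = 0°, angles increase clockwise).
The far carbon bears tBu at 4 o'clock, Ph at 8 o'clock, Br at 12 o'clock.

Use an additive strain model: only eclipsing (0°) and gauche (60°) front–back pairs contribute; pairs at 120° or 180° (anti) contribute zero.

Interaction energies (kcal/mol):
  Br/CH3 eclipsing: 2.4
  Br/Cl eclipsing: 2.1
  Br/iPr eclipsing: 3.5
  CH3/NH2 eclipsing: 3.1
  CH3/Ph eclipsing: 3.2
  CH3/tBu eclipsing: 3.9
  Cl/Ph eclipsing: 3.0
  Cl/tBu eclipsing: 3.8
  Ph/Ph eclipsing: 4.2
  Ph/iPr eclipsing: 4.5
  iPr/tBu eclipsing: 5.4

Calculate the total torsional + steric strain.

This conformer (eclipsed): Cl–Br eclipsed, CH3–tBu eclipsed, iPr–Ph eclipsed; 2.1 + 3.9 + 4.5 = 10.5 kcal/mol.

10.5 kcal/mol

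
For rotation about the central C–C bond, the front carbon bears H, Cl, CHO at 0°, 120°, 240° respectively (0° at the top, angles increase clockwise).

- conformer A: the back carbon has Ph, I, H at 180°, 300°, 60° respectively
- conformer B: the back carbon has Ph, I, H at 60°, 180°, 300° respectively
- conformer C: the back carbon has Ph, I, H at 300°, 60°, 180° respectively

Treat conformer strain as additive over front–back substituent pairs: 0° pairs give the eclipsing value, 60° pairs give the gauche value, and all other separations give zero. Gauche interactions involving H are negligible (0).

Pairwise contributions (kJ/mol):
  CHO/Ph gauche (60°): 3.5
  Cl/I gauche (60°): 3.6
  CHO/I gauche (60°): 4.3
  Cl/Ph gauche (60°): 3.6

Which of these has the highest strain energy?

B

A (staggered): Cl(120°)/Ph(180°) gauche 3.6; CHO(240°)/Ph(180°) gauche 3.5; CHO(240°)/I(300°) gauche 4.3 → 11.4 kJ/mol.
B (staggered): Cl(120°)/Ph(60°) gauche 3.6; Cl(120°)/I(180°) gauche 3.6; CHO(240°)/I(180°) gauche 4.3 → 11.5 kJ/mol.
C (staggered): Cl(120°)/I(60°) gauche 3.6; CHO(240°)/Ph(300°) gauche 3.5 → 7.1 kJ/mol.
B has the highest total (11.5 kJ/mol).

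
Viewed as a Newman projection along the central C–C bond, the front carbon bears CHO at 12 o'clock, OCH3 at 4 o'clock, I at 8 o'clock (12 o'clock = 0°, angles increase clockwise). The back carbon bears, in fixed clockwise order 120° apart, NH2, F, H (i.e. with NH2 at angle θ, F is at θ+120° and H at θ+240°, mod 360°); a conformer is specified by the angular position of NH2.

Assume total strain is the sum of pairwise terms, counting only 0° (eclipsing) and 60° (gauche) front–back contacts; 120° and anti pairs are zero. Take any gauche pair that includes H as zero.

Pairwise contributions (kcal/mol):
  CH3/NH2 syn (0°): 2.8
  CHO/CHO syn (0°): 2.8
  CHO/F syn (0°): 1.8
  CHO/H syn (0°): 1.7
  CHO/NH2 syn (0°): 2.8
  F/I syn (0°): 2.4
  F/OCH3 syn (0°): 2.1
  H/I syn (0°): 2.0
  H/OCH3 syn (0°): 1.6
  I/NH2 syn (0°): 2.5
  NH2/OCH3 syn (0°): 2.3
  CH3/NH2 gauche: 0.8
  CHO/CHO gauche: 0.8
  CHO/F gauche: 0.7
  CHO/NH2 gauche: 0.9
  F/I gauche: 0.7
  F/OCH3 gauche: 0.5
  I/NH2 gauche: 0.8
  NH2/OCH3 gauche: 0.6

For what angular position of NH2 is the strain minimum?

60°

NH2 at 0° (eclipsed): CHO(0°)/NH2(0°) eclipsed 2.8; OCH3(120°)/F(120°) eclipsed 2.1; I(240°)/H(240°) eclipsed 2.0 → 6.9 kcal/mol.
NH2 at 60° (staggered): CHO(0°)/NH2(60°) gauche 0.9; OCH3(120°)/NH2(60°) gauche 0.6; OCH3(120°)/F(180°) gauche 0.5; I(240°)/F(180°) gauche 0.7 → 2.7 kcal/mol.
NH2 at 120° (eclipsed): CHO(0°)/H(0°) eclipsed 1.7; OCH3(120°)/NH2(120°) eclipsed 2.3; I(240°)/F(240°) eclipsed 2.4 → 6.4 kcal/mol.
NH2 at 180° (staggered): CHO(0°)/F(300°) gauche 0.7; OCH3(120°)/NH2(180°) gauche 0.6; I(240°)/NH2(180°) gauche 0.8; I(240°)/F(300°) gauche 0.7 → 2.8 kcal/mol.
NH2 at 240° (eclipsed): CHO(0°)/F(0°) eclipsed 1.8; OCH3(120°)/H(120°) eclipsed 1.6; I(240°)/NH2(240°) eclipsed 2.5 → 5.9 kcal/mol.
NH2 at 300° (staggered): CHO(0°)/NH2(300°) gauche 0.9; CHO(0°)/F(60°) gauche 0.7; OCH3(120°)/F(60°) gauche 0.5; I(240°)/NH2(300°) gauche 0.8 → 2.9 kcal/mol.
The minimum (2.7 kcal/mol) occurs with NH2 at 60°.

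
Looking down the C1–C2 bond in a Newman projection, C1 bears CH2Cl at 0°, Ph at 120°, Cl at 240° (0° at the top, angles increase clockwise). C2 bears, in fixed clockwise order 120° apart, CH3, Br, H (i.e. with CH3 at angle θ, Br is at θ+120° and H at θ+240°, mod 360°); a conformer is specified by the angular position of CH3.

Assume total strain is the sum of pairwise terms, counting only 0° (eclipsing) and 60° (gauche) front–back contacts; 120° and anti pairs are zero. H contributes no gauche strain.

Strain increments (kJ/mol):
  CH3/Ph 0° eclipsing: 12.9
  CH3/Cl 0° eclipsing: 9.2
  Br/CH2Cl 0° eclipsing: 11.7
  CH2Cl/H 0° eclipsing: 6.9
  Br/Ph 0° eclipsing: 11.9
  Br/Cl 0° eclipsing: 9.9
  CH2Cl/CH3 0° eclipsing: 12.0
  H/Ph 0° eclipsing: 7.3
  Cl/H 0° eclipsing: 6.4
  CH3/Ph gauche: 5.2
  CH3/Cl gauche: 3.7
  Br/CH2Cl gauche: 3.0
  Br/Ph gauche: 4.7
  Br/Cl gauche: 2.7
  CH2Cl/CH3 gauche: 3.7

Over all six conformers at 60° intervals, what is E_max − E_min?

CH3 at 0° (eclipsed): CH2Cl(0°)/CH3(0°) eclipsed 12.0; Ph(120°)/Br(120°) eclipsed 11.9; Cl(240°)/H(240°) eclipsed 6.4 → 30.3 kJ/mol.
CH3 at 60° (staggered): CH2Cl(0°)/CH3(60°) gauche 3.7; Ph(120°)/CH3(60°) gauche 5.2; Ph(120°)/Br(180°) gauche 4.7; Cl(240°)/Br(180°) gauche 2.7 → 16.3 kJ/mol.
CH3 at 120° (eclipsed): CH2Cl(0°)/H(0°) eclipsed 6.9; Ph(120°)/CH3(120°) eclipsed 12.9; Cl(240°)/Br(240°) eclipsed 9.9 → 29.7 kJ/mol.
CH3 at 180° (staggered): CH2Cl(0°)/Br(300°) gauche 3.0; Ph(120°)/CH3(180°) gauche 5.2; Cl(240°)/CH3(180°) gauche 3.7; Cl(240°)/Br(300°) gauche 2.7 → 14.6 kJ/mol.
CH3 at 240° (eclipsed): CH2Cl(0°)/Br(0°) eclipsed 11.7; Ph(120°)/H(120°) eclipsed 7.3; Cl(240°)/CH3(240°) eclipsed 9.2 → 28.2 kJ/mol.
CH3 at 300° (staggered): CH2Cl(0°)/CH3(300°) gauche 3.7; CH2Cl(0°)/Br(60°) gauche 3.0; Ph(120°)/Br(60°) gauche 4.7; Cl(240°)/CH3(300°) gauche 3.7 → 15.1 kJ/mol.
Max at 0° (30.3 kJ/mol), min at 180° (14.6 kJ/mol); barrier = 15.7 kJ/mol.

15.7 kJ/mol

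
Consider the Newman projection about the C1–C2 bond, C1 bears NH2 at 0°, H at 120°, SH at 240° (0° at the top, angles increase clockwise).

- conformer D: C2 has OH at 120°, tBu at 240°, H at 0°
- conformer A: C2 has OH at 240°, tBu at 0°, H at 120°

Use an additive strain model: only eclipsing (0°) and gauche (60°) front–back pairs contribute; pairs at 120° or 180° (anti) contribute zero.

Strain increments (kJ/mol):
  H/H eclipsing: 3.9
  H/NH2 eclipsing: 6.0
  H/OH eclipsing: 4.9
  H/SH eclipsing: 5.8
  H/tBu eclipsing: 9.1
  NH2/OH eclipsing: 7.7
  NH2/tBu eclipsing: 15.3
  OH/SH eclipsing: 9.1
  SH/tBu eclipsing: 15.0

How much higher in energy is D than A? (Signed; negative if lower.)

-2.4 kJ/mol

D (eclipsed): NH2–H eclipsed, H–OH eclipsed, SH–tBu eclipsed; 6.0 + 4.9 + 15.0 = 25.9 kJ/mol.
A (eclipsed): NH2–tBu eclipsed, H–H eclipsed, SH–OH eclipsed; 15.3 + 3.9 + 9.1 = 28.3 kJ/mol.
E(D) − E(A) = 25.9 − 28.3 = -2.4 kJ/mol.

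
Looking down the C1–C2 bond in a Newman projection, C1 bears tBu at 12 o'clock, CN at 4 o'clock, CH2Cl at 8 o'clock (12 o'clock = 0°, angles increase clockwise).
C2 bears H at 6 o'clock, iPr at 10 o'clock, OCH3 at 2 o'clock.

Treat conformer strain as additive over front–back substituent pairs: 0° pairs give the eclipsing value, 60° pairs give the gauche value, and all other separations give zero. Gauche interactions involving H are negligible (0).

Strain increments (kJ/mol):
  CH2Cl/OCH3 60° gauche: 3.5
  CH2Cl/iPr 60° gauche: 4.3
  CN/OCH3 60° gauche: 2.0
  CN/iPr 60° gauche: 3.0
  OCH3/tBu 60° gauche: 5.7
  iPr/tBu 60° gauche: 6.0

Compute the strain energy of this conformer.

18.0 kJ/mol

This conformer (staggered): tBu(0°)/iPr(300°) gauche 6.0; tBu(0°)/OCH3(60°) gauche 5.7; CN(120°)/OCH3(60°) gauche 2.0; CH2Cl(240°)/iPr(300°) gauche 4.3 → 18.0 kJ/mol.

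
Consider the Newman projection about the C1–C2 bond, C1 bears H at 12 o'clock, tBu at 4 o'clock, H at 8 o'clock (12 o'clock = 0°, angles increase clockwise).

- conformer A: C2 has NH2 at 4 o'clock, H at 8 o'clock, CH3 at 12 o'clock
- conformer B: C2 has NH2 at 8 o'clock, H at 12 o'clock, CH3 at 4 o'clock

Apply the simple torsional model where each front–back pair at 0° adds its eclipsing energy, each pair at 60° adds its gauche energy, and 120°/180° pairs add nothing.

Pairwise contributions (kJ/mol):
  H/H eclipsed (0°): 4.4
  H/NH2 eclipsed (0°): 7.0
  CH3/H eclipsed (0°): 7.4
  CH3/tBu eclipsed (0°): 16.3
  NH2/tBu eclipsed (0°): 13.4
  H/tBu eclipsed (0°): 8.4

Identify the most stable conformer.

A is eclipsed. H at 0° is eclipsed with CH3 at 0° (7.4); tBu at 120° is eclipsed with NH2 at 120° (13.4); H at 240° is eclipsed with H at 240° (4.4). Total 25.2 kJ/mol.
B is eclipsed. H at 0° is eclipsed with H at 0° (4.4); tBu at 120° is eclipsed with CH3 at 120° (16.3); H at 240° is eclipsed with NH2 at 240° (7.0). Total 27.7 kJ/mol.
A has the lowest total (25.2 kJ/mol).

A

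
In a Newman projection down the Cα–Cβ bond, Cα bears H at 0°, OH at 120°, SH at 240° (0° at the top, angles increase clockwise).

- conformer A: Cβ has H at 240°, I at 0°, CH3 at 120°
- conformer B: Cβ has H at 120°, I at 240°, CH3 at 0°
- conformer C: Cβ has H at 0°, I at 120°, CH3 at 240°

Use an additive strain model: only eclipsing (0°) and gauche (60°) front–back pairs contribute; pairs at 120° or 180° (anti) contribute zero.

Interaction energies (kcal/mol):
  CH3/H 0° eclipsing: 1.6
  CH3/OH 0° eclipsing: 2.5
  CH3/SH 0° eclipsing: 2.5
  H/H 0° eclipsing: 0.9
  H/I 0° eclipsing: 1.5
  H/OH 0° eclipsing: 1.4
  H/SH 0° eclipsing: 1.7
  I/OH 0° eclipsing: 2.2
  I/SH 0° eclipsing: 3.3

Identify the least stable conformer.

B

A (eclipsed): H(0°)/I(0°) eclipsed 1.5; OH(120°)/CH3(120°) eclipsed 2.5; SH(240°)/H(240°) eclipsed 1.7 → 5.7 kcal/mol.
B (eclipsed): H(0°)/CH3(0°) eclipsed 1.6; OH(120°)/H(120°) eclipsed 1.4; SH(240°)/I(240°) eclipsed 3.3 → 6.3 kcal/mol.
C (eclipsed): H(0°)/H(0°) eclipsed 0.9; OH(120°)/I(120°) eclipsed 2.2; SH(240°)/CH3(240°) eclipsed 2.5 → 5.6 kcal/mol.
B has the highest total (6.3 kcal/mol).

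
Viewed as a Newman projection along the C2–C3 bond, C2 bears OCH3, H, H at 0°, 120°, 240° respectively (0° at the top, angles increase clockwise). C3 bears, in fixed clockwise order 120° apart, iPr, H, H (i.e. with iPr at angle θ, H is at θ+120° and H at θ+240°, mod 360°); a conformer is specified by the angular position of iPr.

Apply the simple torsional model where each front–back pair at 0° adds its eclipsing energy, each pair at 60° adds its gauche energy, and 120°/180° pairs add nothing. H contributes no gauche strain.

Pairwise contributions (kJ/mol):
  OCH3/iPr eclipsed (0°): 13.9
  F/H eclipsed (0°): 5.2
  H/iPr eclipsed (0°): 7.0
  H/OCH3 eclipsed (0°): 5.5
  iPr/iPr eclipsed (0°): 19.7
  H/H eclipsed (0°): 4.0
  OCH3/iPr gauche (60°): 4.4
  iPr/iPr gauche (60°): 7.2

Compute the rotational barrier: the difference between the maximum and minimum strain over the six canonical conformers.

iPr at 0° (eclipsed): OCH3–iPr eclipsed, H–H eclipsed, H–H eclipsed; 13.9 + 4.0 + 4.0 = 21.9 kJ/mol.
iPr at 60° (staggered): OCH3–iPr gauche; 4.4 = 4.4 kJ/mol.
iPr at 120° (eclipsed): OCH3–H eclipsed, H–iPr eclipsed, H–H eclipsed; 5.5 + 7.0 + 4.0 = 16.5 kJ/mol.
iPr at 180° (staggered): no non-H gauche contacts → 0.0 kJ/mol.
iPr at 240° (eclipsed): OCH3–H eclipsed, H–H eclipsed, H–iPr eclipsed; 5.5 + 4.0 + 7.0 = 16.5 kJ/mol.
iPr at 300° (staggered): OCH3–iPr gauche; 4.4 = 4.4 kJ/mol.
Max at 0° (21.9 kJ/mol), min at 180° (0.0 kJ/mol); barrier = 21.9 kJ/mol.

21.9 kJ/mol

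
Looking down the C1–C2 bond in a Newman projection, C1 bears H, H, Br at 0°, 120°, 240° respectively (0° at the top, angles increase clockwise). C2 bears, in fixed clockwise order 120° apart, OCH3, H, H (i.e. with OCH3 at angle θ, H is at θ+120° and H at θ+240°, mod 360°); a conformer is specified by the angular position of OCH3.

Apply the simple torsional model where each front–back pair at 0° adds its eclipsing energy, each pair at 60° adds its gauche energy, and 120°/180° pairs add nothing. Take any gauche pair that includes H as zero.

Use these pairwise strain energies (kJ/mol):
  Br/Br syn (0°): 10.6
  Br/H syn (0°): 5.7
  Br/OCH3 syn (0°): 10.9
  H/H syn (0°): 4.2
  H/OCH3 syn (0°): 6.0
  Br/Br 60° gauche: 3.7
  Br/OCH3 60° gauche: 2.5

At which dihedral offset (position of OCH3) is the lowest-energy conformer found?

60°

OCH3 at 0° (eclipsed): H(0°)/OCH3(0°) eclipsed 6.0; H(120°)/H(120°) eclipsed 4.2; Br(240°)/H(240°) eclipsed 5.7 → 15.9 kJ/mol.
OCH3 at 60° (staggered): no non-H gauche contacts → 0.0 kJ/mol.
OCH3 at 120° (eclipsed): H(0°)/H(0°) eclipsed 4.2; H(120°)/OCH3(120°) eclipsed 6.0; Br(240°)/H(240°) eclipsed 5.7 → 15.9 kJ/mol.
OCH3 at 180° (staggered): Br(240°)/OCH3(180°) gauche 2.5 → 2.5 kJ/mol.
OCH3 at 240° (eclipsed): H(0°)/H(0°) eclipsed 4.2; H(120°)/H(120°) eclipsed 4.2; Br(240°)/OCH3(240°) eclipsed 10.9 → 19.3 kJ/mol.
OCH3 at 300° (staggered): Br(240°)/OCH3(300°) gauche 2.5 → 2.5 kJ/mol.
The minimum (0.0 kJ/mol) occurs with OCH3 at 60°.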